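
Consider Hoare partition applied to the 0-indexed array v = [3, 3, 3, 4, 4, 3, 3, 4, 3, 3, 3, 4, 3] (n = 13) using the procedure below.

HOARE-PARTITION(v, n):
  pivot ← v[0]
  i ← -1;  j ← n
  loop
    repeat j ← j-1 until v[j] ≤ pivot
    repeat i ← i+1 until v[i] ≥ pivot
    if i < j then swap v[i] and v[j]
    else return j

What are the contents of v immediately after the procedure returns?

[3, 3, 3, 3, 3, 3, 4, 4, 4, 3, 3, 4, 3]

pivot = v[0] = 3; i = -1, j = 13
j→12 (v[12]=3≤3), i→0 (v[0]=3≥3); i<j, swap → [3, 3, 3, 4, 4, 3, 3, 4, 3, 3, 3, 4, 3]
j→10 (v[10]=3≤3), i→1 (v[1]=3≥3); i<j, swap → [3, 3, 3, 4, 4, 3, 3, 4, 3, 3, 3, 4, 3]
j→9 (v[9]=3≤3), i→2 (v[2]=3≥3); i<j, swap → [3, 3, 3, 4, 4, 3, 3, 4, 3, 3, 3, 4, 3]
j→8 (v[8]=3≤3), i→3 (v[3]=4≥3); i<j, swap → [3, 3, 3, 3, 4, 3, 3, 4, 4, 3, 3, 4, 3]
j→6 (v[6]=3≤3), i→4 (v[4]=4≥3); i<j, swap → [3, 3, 3, 3, 3, 3, 4, 4, 4, 3, 3, 4, 3]
j→5, i→5; i≥j, return j=5. v = [3, 3, 3, 3, 3, 3, 4, 4, 4, 3, 3, 4, 3]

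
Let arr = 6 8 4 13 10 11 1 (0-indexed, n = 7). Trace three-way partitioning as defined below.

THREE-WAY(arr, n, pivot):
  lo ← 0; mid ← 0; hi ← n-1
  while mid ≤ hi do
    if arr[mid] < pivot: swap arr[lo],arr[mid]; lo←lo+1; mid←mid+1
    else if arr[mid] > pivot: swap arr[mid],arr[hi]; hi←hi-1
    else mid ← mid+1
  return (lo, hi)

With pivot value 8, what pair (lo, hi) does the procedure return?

(3, 3)

pivot = 8; lo=0, mid=0, hi=6
arr[mid]=6<8: swap arr[0],arr[0]; lo=1,mid=1 → 6 8 4 13 10 11 1
arr[mid]=8=8: mid=2
arr[mid]=4<8: swap arr[1],arr[2]; lo=2,mid=3 → 6 4 8 13 10 11 1
arr[mid]=13>8: swap arr[3],arr[6]; hi=5 → 6 4 8 1 10 11 13
arr[mid]=1<8: swap arr[2],arr[3]; lo=3,mid=4 → 6 4 1 8 10 11 13
arr[mid]=10>8: swap arr[4],arr[5]; hi=4 → 6 4 1 8 11 10 13
arr[mid]=11>8: swap arr[4],arr[4]; hi=3 → 6 4 1 8 11 10 13
end: lo=3, hi=3; arr = 6 4 1 8 11 10 13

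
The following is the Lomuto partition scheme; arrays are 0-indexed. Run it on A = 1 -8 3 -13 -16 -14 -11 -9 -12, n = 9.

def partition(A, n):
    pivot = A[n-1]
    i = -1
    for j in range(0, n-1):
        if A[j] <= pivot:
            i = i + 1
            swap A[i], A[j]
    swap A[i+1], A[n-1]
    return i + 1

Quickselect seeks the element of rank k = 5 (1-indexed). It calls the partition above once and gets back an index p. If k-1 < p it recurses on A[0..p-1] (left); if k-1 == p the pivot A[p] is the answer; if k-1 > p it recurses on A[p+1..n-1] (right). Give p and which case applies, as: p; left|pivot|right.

pivot = A[8] = -12; i = -1
j=0: A[0]=1 > -12 → no swap
j=1: A[1]=-8 > -12 → no swap
j=2: A[2]=3 > -12 → no swap
j=3: A[3]=-13 ≤ -12 → i=0, swap A[0],A[3] → -13 -8 3 1 -16 -14 -11 -9 -12
j=4: A[4]=-16 ≤ -12 → i=1, swap A[1],A[4] → -13 -16 3 1 -8 -14 -11 -9 -12
j=5: A[5]=-14 ≤ -12 → i=2, swap A[2],A[5] → -13 -16 -14 1 -8 3 -11 -9 -12
j=6: A[6]=-11 > -12 → no swap
j=7: A[7]=-9 > -12 → no swap
final swap A[3],A[8] → -13 -16 -14 -12 -8 3 -11 -9 1; return 3
p = 3; k-1 = 4 > 3 ⇒ right

3; right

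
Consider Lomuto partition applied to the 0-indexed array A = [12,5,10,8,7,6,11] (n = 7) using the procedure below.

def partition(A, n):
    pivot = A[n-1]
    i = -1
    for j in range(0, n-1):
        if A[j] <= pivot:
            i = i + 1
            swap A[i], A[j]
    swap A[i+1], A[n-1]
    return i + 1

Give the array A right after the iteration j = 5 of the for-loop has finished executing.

[5,10,8,7,6,12,11]

pivot=11, i=-1
j=0: 12>11, skip
j=1: 5≤11, i=0, swap(0,1) ⇒ [5,12,10,8,7,6,11]
j=2: 10≤11, i=1, swap(1,2) ⇒ [5,10,12,8,7,6,11]
j=3: 8≤11, i=2, swap(2,3) ⇒ [5,10,8,12,7,6,11]
j=4: 7≤11, i=3, swap(3,4) ⇒ [5,10,8,7,12,6,11]
j=5: 6≤11, i=4, swap(4,5) ⇒ [5,10,8,7,6,12,11]
(after j=5) A = [5,10,8,7,6,12,11]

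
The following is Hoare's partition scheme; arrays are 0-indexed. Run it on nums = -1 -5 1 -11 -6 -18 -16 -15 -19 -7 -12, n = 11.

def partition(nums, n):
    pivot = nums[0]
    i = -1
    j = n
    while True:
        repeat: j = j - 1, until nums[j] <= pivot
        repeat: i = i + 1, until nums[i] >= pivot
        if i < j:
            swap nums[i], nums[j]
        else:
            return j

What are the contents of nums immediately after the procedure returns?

-12 -5 -7 -11 -6 -18 -16 -15 -19 1 -1

pivot=-1
j stops at 10 (-12), i stops at 0 (-1); swap ⇒ -12 -5 1 -11 -6 -18 -16 -15 -19 -7 -1
j stops at 9 (-7), i stops at 2 (1); swap ⇒ -12 -5 -7 -11 -6 -18 -16 -15 -19 1 -1
j stops at 8, i stops at 9; i≥j ⇒ return 8. nums=-12 -5 -7 -11 -6 -18 -16 -15 -19 1 -1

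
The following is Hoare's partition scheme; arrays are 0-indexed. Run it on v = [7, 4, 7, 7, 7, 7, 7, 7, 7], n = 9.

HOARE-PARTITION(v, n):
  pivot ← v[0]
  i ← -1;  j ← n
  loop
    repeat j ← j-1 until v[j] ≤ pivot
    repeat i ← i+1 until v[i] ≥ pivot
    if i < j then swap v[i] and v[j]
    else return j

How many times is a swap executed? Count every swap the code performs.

pivot = v[0] = 7; i = -1, j = 9
j→8 (v[8]=7≤7), i→0 (v[0]=7≥7); i<j, swap → [7, 4, 7, 7, 7, 7, 7, 7, 7]
j→7 (v[7]=7≤7), i→2 (v[2]=7≥7); i<j, swap → [7, 4, 7, 7, 7, 7, 7, 7, 7]
j→6 (v[6]=7≤7), i→3 (v[3]=7≥7); i<j, swap → [7, 4, 7, 7, 7, 7, 7, 7, 7]
j→5 (v[5]=7≤7), i→4 (v[4]=7≥7); i<j, swap → [7, 4, 7, 7, 7, 7, 7, 7, 7]
j→4, i→5; i≥j, return j=4. v = [7, 4, 7, 7, 7, 7, 7, 7, 7]

4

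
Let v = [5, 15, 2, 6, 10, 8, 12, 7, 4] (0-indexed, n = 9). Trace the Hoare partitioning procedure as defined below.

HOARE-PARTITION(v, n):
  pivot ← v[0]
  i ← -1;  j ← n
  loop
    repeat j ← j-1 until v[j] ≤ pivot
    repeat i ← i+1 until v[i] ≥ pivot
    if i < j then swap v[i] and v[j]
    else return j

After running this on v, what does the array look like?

[4, 2, 15, 6, 10, 8, 12, 7, 5]

pivot = v[0] = 5; i = -1, j = 9
j→8 (v[8]=4≤5), i→0 (v[0]=5≥5); i<j, swap → [4, 15, 2, 6, 10, 8, 12, 7, 5]
j→2 (v[2]=2≤5), i→1 (v[1]=15≥5); i<j, swap → [4, 2, 15, 6, 10, 8, 12, 7, 5]
j→1, i→2; i≥j, return j=1. v = [4, 2, 15, 6, 10, 8, 12, 7, 5]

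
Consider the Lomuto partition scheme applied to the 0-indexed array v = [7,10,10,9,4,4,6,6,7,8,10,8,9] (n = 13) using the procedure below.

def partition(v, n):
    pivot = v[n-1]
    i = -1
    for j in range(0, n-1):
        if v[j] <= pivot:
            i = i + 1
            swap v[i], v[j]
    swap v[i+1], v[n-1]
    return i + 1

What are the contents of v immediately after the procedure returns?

[7,9,4,4,6,6,7,8,8,9,10,10,10]

pivot = v[12] = 9; i = -1
j=0: v[0]=7 ≤ 9 → i=0, swap v[0],v[0] (no change) → [7,10,10,9,4,4,6,6,7,8,10,8,9]
j=1: v[1]=10 > 9 → no swap
j=2: v[2]=10 > 9 → no swap
j=3: v[3]=9 ≤ 9 → i=1, swap v[1],v[3] → [7,9,10,10,4,4,6,6,7,8,10,8,9]
j=4: v[4]=4 ≤ 9 → i=2, swap v[2],v[4] → [7,9,4,10,10,4,6,6,7,8,10,8,9]
j=5: v[5]=4 ≤ 9 → i=3, swap v[3],v[5] → [7,9,4,4,10,10,6,6,7,8,10,8,9]
j=6: v[6]=6 ≤ 9 → i=4, swap v[4],v[6] → [7,9,4,4,6,10,10,6,7,8,10,8,9]
j=7: v[7]=6 ≤ 9 → i=5, swap v[5],v[7] → [7,9,4,4,6,6,10,10,7,8,10,8,9]
j=8: v[8]=7 ≤ 9 → i=6, swap v[6],v[8] → [7,9,4,4,6,6,7,10,10,8,10,8,9]
j=9: v[9]=8 ≤ 9 → i=7, swap v[7],v[9] → [7,9,4,4,6,6,7,8,10,10,10,8,9]
j=10: v[10]=10 > 9 → no swap
j=11: v[11]=8 ≤ 9 → i=8, swap v[8],v[11] → [7,9,4,4,6,6,7,8,8,10,10,10,9]
final swap v[9],v[12] → [7,9,4,4,6,6,7,8,8,9,10,10,10]; return 9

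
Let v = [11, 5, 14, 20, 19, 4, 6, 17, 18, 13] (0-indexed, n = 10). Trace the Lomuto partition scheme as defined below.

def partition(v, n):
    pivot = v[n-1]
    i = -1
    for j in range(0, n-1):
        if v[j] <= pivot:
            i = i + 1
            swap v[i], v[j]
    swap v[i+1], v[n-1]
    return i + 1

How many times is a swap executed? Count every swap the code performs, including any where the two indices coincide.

5

pivot = v[9] = 13; i = -1
j=0: v[0]=11 ≤ 13 → i=0, swap v[0],v[0] (no change) → [11, 5, 14, 20, 19, 4, 6, 17, 18, 13]
j=1: v[1]=5 ≤ 13 → i=1, swap v[1],v[1] (no change) → [11, 5, 14, 20, 19, 4, 6, 17, 18, 13]
j=2: v[2]=14 > 13 → no swap
j=3: v[3]=20 > 13 → no swap
j=4: v[4]=19 > 13 → no swap
j=5: v[5]=4 ≤ 13 → i=2, swap v[2],v[5] → [11, 5, 4, 20, 19, 14, 6, 17, 18, 13]
j=6: v[6]=6 ≤ 13 → i=3, swap v[3],v[6] → [11, 5, 4, 6, 19, 14, 20, 17, 18, 13]
j=7: v[7]=17 > 13 → no swap
j=8: v[8]=18 > 13 → no swap
final swap v[4],v[9] → [11, 5, 4, 6, 13, 14, 20, 17, 18, 19]; return 4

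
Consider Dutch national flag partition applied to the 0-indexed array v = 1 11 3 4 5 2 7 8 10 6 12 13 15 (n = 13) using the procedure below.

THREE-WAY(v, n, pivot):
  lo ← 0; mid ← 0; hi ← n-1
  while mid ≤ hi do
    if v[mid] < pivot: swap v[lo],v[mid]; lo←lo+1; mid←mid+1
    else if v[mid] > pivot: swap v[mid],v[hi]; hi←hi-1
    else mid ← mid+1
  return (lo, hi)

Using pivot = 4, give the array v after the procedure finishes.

pivot = 4; lo=0, mid=0, hi=12
v[mid]=1<4: swap v[0],v[0]; lo=1,mid=1 → 1 11 3 4 5 2 7 8 10 6 12 13 15
v[mid]=11>4: swap v[1],v[12]; hi=11 → 1 15 3 4 5 2 7 8 10 6 12 13 11
v[mid]=15>4: swap v[1],v[11]; hi=10 → 1 13 3 4 5 2 7 8 10 6 12 15 11
v[mid]=13>4: swap v[1],v[10]; hi=9 → 1 12 3 4 5 2 7 8 10 6 13 15 11
v[mid]=12>4: swap v[1],v[9]; hi=8 → 1 6 3 4 5 2 7 8 10 12 13 15 11
v[mid]=6>4: swap v[1],v[8]; hi=7 → 1 10 3 4 5 2 7 8 6 12 13 15 11
v[mid]=10>4: swap v[1],v[7]; hi=6 → 1 8 3 4 5 2 7 10 6 12 13 15 11
v[mid]=8>4: swap v[1],v[6]; hi=5 → 1 7 3 4 5 2 8 10 6 12 13 15 11
v[mid]=7>4: swap v[1],v[5]; hi=4 → 1 2 3 4 5 7 8 10 6 12 13 15 11
v[mid]=2<4: swap v[1],v[1]; lo=2,mid=2 → 1 2 3 4 5 7 8 10 6 12 13 15 11
v[mid]=3<4: swap v[2],v[2]; lo=3,mid=3 → 1 2 3 4 5 7 8 10 6 12 13 15 11
v[mid]=4=4: mid=4
v[mid]=5>4: swap v[4],v[4]; hi=3 → 1 2 3 4 5 7 8 10 6 12 13 15 11
end: lo=3, hi=3; v = 1 2 3 4 5 7 8 10 6 12 13 15 11

1 2 3 4 5 7 8 10 6 12 13 15 11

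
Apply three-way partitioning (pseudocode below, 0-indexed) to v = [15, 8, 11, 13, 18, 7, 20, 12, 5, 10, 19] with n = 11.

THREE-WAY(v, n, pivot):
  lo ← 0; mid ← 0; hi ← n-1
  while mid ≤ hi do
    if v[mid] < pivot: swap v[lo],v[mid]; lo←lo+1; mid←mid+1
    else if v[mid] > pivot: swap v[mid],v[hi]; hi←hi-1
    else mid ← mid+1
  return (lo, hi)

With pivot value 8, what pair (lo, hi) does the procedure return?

(2, 2)

pivot = 8; lo=0, mid=0, hi=10
v[mid]=15>8: swap v[0],v[10]; hi=9 → [19, 8, 11, 13, 18, 7, 20, 12, 5, 10, 15]
v[mid]=19>8: swap v[0],v[9]; hi=8 → [10, 8, 11, 13, 18, 7, 20, 12, 5, 19, 15]
v[mid]=10>8: swap v[0],v[8]; hi=7 → [5, 8, 11, 13, 18, 7, 20, 12, 10, 19, 15]
v[mid]=5<8: swap v[0],v[0]; lo=1,mid=1 → [5, 8, 11, 13, 18, 7, 20, 12, 10, 19, 15]
v[mid]=8=8: mid=2
v[mid]=11>8: swap v[2],v[7]; hi=6 → [5, 8, 12, 13, 18, 7, 20, 11, 10, 19, 15]
v[mid]=12>8: swap v[2],v[6]; hi=5 → [5, 8, 20, 13, 18, 7, 12, 11, 10, 19, 15]
v[mid]=20>8: swap v[2],v[5]; hi=4 → [5, 8, 7, 13, 18, 20, 12, 11, 10, 19, 15]
v[mid]=7<8: swap v[1],v[2]; lo=2,mid=3 → [5, 7, 8, 13, 18, 20, 12, 11, 10, 19, 15]
v[mid]=13>8: swap v[3],v[4]; hi=3 → [5, 7, 8, 18, 13, 20, 12, 11, 10, 19, 15]
v[mid]=18>8: swap v[3],v[3]; hi=2 → [5, 7, 8, 18, 13, 20, 12, 11, 10, 19, 15]
end: lo=2, hi=2; v = [5, 7, 8, 18, 13, 20, 12, 11, 10, 19, 15]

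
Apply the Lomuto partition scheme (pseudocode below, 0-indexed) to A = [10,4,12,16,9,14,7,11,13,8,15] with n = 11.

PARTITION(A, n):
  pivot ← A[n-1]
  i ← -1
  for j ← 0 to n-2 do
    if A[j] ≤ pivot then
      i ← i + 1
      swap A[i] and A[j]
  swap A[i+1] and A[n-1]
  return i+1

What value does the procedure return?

pivot=15, i=-1
j=0: 10≤15, i=0, swap(0,0) ⇒ [10,4,12,16,9,14,7,11,13,8,15]
j=1: 4≤15, i=1, swap(1,1) ⇒ [10,4,12,16,9,14,7,11,13,8,15]
j=2: 12≤15, i=2, swap(2,2) ⇒ [10,4,12,16,9,14,7,11,13,8,15]
j=3: 16>15, skip
j=4: 9≤15, i=3, swap(3,4) ⇒ [10,4,12,9,16,14,7,11,13,8,15]
j=5: 14≤15, i=4, swap(4,5) ⇒ [10,4,12,9,14,16,7,11,13,8,15]
j=6: 7≤15, i=5, swap(5,6) ⇒ [10,4,12,9,14,7,16,11,13,8,15]
j=7: 11≤15, i=6, swap(6,7) ⇒ [10,4,12,9,14,7,11,16,13,8,15]
j=8: 13≤15, i=7, swap(7,8) ⇒ [10,4,12,9,14,7,11,13,16,8,15]
j=9: 8≤15, i=8, swap(8,9) ⇒ [10,4,12,9,14,7,11,13,8,16,15]
swap(9,10) ⇒ [10,4,12,9,14,7,11,13,8,15,16]; return 9

9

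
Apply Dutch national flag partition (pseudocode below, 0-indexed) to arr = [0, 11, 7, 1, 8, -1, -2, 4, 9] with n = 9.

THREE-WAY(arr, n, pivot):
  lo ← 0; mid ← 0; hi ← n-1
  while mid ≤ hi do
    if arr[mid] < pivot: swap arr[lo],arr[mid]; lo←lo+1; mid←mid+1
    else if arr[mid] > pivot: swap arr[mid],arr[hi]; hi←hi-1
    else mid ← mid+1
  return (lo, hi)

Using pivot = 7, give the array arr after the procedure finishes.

lo=0 mid=0 hi=8
0<7: swap(0,0), lo=1 mid=1 ⇒ [0, 11, 7, 1, 8, -1, -2, 4, 9]
11>7: swap(1,8), hi=7 ⇒ [0, 9, 7, 1, 8, -1, -2, 4, 11]
9>7: swap(1,7), hi=6 ⇒ [0, 4, 7, 1, 8, -1, -2, 9, 11]
4<7: swap(1,1), lo=2 mid=2 ⇒ [0, 4, 7, 1, 8, -1, -2, 9, 11]
7=7: mid=3
1<7: swap(2,3), lo=3 mid=4 ⇒ [0, 4, 1, 7, 8, -1, -2, 9, 11]
8>7: swap(4,6), hi=5 ⇒ [0, 4, 1, 7, -2, -1, 8, 9, 11]
-2<7: swap(3,4), lo=4 mid=5 ⇒ [0, 4, 1, -2, 7, -1, 8, 9, 11]
-1<7: swap(4,5), lo=5 mid=6 ⇒ [0, 4, 1, -2, -1, 7, 8, 9, 11]
done. lo=5 hi=5; arr=[0, 4, 1, -2, -1, 7, 8, 9, 11]

[0, 4, 1, -2, -1, 7, 8, 9, 11]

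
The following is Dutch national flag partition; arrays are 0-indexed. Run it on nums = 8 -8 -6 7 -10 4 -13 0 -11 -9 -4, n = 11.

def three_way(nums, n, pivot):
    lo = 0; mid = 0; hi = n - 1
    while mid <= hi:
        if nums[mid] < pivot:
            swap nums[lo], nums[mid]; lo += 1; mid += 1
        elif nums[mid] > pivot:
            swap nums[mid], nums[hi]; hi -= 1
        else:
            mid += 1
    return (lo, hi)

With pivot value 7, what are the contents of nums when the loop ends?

-4 -8 -6 -10 4 -13 0 -11 -9 7 8

lo=0 mid=0 hi=10
8>7: swap(0,10), hi=9 ⇒ -4 -8 -6 7 -10 4 -13 0 -11 -9 8
-4<7: swap(0,0), lo=1 mid=1 ⇒ -4 -8 -6 7 -10 4 -13 0 -11 -9 8
-8<7: swap(1,1), lo=2 mid=2 ⇒ -4 -8 -6 7 -10 4 -13 0 -11 -9 8
-6<7: swap(2,2), lo=3 mid=3 ⇒ -4 -8 -6 7 -10 4 -13 0 -11 -9 8
7=7: mid=4
-10<7: swap(3,4), lo=4 mid=5 ⇒ -4 -8 -6 -10 7 4 -13 0 -11 -9 8
4<7: swap(4,5), lo=5 mid=6 ⇒ -4 -8 -6 -10 4 7 -13 0 -11 -9 8
-13<7: swap(5,6), lo=6 mid=7 ⇒ -4 -8 -6 -10 4 -13 7 0 -11 -9 8
0<7: swap(6,7), lo=7 mid=8 ⇒ -4 -8 -6 -10 4 -13 0 7 -11 -9 8
-11<7: swap(7,8), lo=8 mid=9 ⇒ -4 -8 -6 -10 4 -13 0 -11 7 -9 8
-9<7: swap(8,9), lo=9 mid=10 ⇒ -4 -8 -6 -10 4 -13 0 -11 -9 7 8
done. lo=9 hi=9; nums=-4 -8 -6 -10 4 -13 0 -11 -9 7 8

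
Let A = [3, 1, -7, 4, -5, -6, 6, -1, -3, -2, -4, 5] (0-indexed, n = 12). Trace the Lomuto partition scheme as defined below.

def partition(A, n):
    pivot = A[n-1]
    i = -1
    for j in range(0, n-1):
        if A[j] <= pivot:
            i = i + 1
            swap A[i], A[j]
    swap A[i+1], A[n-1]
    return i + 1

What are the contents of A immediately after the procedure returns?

[3, 1, -7, 4, -5, -6, -1, -3, -2, -4, 5, 6]

pivot=5, i=-1
j=0: 3≤5, i=0, swap(0,0) ⇒ [3, 1, -7, 4, -5, -6, 6, -1, -3, -2, -4, 5]
j=1: 1≤5, i=1, swap(1,1) ⇒ [3, 1, -7, 4, -5, -6, 6, -1, -3, -2, -4, 5]
j=2: -7≤5, i=2, swap(2,2) ⇒ [3, 1, -7, 4, -5, -6, 6, -1, -3, -2, -4, 5]
j=3: 4≤5, i=3, swap(3,3) ⇒ [3, 1, -7, 4, -5, -6, 6, -1, -3, -2, -4, 5]
j=4: -5≤5, i=4, swap(4,4) ⇒ [3, 1, -7, 4, -5, -6, 6, -1, -3, -2, -4, 5]
j=5: -6≤5, i=5, swap(5,5) ⇒ [3, 1, -7, 4, -5, -6, 6, -1, -3, -2, -4, 5]
j=6: 6>5, skip
j=7: -1≤5, i=6, swap(6,7) ⇒ [3, 1, -7, 4, -5, -6, -1, 6, -3, -2, -4, 5]
j=8: -3≤5, i=7, swap(7,8) ⇒ [3, 1, -7, 4, -5, -6, -1, -3, 6, -2, -4, 5]
j=9: -2≤5, i=8, swap(8,9) ⇒ [3, 1, -7, 4, -5, -6, -1, -3, -2, 6, -4, 5]
j=10: -4≤5, i=9, swap(9,10) ⇒ [3, 1, -7, 4, -5, -6, -1, -3, -2, -4, 6, 5]
swap(10,11) ⇒ [3, 1, -7, 4, -5, -6, -1, -3, -2, -4, 5, 6]; return 10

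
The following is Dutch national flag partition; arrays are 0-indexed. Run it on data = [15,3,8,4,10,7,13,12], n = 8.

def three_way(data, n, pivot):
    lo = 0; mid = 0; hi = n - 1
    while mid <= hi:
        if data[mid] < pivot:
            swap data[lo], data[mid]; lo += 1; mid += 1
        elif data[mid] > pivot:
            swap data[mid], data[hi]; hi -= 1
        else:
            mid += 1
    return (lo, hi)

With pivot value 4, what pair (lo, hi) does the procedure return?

lo=0 mid=0 hi=7
15>4: swap(0,7), hi=6 ⇒ [12,3,8,4,10,7,13,15]
12>4: swap(0,6), hi=5 ⇒ [13,3,8,4,10,7,12,15]
13>4: swap(0,5), hi=4 ⇒ [7,3,8,4,10,13,12,15]
7>4: swap(0,4), hi=3 ⇒ [10,3,8,4,7,13,12,15]
10>4: swap(0,3), hi=2 ⇒ [4,3,8,10,7,13,12,15]
4=4: mid=1
3<4: swap(0,1), lo=1 mid=2 ⇒ [3,4,8,10,7,13,12,15]
8>4: swap(2,2), hi=1 ⇒ [3,4,8,10,7,13,12,15]
done. lo=1 hi=1; data=[3,4,8,10,7,13,12,15]

(1, 1)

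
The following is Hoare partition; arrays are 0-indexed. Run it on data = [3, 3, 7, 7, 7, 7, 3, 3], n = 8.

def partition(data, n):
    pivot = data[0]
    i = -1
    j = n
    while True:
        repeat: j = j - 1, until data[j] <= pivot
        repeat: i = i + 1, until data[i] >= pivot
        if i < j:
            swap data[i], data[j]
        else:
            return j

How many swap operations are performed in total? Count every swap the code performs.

pivot=3
j stops at 7 (3), i stops at 0 (3); swap ⇒ [3, 3, 7, 7, 7, 7, 3, 3]
j stops at 6 (3), i stops at 1 (3); swap ⇒ [3, 3, 7, 7, 7, 7, 3, 3]
j stops at 1, i stops at 2; i≥j ⇒ return 1. data=[3, 3, 7, 7, 7, 7, 3, 3]

2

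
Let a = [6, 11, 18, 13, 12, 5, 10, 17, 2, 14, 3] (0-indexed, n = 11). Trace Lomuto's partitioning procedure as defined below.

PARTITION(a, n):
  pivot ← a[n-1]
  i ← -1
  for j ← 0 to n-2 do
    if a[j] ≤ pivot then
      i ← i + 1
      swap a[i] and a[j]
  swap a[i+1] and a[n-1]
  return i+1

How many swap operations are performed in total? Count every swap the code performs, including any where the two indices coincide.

2

pivot=3, i=-1
j=0: 6>3, skip
j=1: 11>3, skip
j=2: 18>3, skip
j=3: 13>3, skip
j=4: 12>3, skip
j=5: 5>3, skip
j=6: 10>3, skip
j=7: 17>3, skip
j=8: 2≤3, i=0, swap(0,8) ⇒ [2, 11, 18, 13, 12, 5, 10, 17, 6, 14, 3]
j=9: 14>3, skip
swap(1,10) ⇒ [2, 3, 18, 13, 12, 5, 10, 17, 6, 14, 11]; return 1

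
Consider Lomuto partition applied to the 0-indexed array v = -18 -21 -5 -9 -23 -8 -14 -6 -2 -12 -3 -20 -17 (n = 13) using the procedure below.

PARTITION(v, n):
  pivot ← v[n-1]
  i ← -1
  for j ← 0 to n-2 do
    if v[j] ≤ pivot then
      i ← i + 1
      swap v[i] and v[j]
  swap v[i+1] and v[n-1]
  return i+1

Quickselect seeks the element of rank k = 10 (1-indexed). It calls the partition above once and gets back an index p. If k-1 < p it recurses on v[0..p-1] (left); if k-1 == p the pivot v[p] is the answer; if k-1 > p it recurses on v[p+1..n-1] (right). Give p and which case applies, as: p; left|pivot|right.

pivot = v[12] = -17; i = -1
j=0: v[0]=-18 ≤ -17 → i=0, swap v[0],v[0] (no change) → -18 -21 -5 -9 -23 -8 -14 -6 -2 -12 -3 -20 -17
j=1: v[1]=-21 ≤ -17 → i=1, swap v[1],v[1] (no change) → -18 -21 -5 -9 -23 -8 -14 -6 -2 -12 -3 -20 -17
j=2: v[2]=-5 > -17 → no swap
j=3: v[3]=-9 > -17 → no swap
j=4: v[4]=-23 ≤ -17 → i=2, swap v[2],v[4] → -18 -21 -23 -9 -5 -8 -14 -6 -2 -12 -3 -20 -17
j=5: v[5]=-8 > -17 → no swap
j=6: v[6]=-14 > -17 → no swap
j=7: v[7]=-6 > -17 → no swap
j=8: v[8]=-2 > -17 → no swap
j=9: v[9]=-12 > -17 → no swap
j=10: v[10]=-3 > -17 → no swap
j=11: v[11]=-20 ≤ -17 → i=3, swap v[3],v[11] → -18 -21 -23 -20 -5 -8 -14 -6 -2 -12 -3 -9 -17
final swap v[4],v[12] → -18 -21 -23 -20 -17 -8 -14 -6 -2 -12 -3 -9 -5; return 4
p = 4; k-1 = 9 > 4 ⇒ right

4; right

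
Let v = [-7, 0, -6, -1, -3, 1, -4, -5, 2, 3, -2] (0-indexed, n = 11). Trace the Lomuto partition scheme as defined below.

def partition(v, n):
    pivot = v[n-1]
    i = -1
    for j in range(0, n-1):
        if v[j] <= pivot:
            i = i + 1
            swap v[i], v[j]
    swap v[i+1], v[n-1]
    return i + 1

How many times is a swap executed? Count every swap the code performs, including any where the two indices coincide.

pivot = v[10] = -2; i = -1
j=0: v[0]=-7 ≤ -2 → i=0, swap v[0],v[0] (no change) → [-7, 0, -6, -1, -3, 1, -4, -5, 2, 3, -2]
j=1: v[1]=0 > -2 → no swap
j=2: v[2]=-6 ≤ -2 → i=1, swap v[1],v[2] → [-7, -6, 0, -1, -3, 1, -4, -5, 2, 3, -2]
j=3: v[3]=-1 > -2 → no swap
j=4: v[4]=-3 ≤ -2 → i=2, swap v[2],v[4] → [-7, -6, -3, -1, 0, 1, -4, -5, 2, 3, -2]
j=5: v[5]=1 > -2 → no swap
j=6: v[6]=-4 ≤ -2 → i=3, swap v[3],v[6] → [-7, -6, -3, -4, 0, 1, -1, -5, 2, 3, -2]
j=7: v[7]=-5 ≤ -2 → i=4, swap v[4],v[7] → [-7, -6, -3, -4, -5, 1, -1, 0, 2, 3, -2]
j=8: v[8]=2 > -2 → no swap
j=9: v[9]=3 > -2 → no swap
final swap v[5],v[10] → [-7, -6, -3, -4, -5, -2, -1, 0, 2, 3, 1]; return 5

6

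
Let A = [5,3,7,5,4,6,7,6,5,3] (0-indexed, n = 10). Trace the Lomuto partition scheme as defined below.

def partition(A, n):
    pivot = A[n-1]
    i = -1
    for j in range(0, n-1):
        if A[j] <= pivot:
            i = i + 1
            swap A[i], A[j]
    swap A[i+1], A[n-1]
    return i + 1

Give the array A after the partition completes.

pivot = A[9] = 3; i = -1
j=0: A[0]=5 > 3 → no swap
j=1: A[1]=3 ≤ 3 → i=0, swap A[0],A[1] → [3,5,7,5,4,6,7,6,5,3]
j=2: A[2]=7 > 3 → no swap
j=3: A[3]=5 > 3 → no swap
j=4: A[4]=4 > 3 → no swap
j=5: A[5]=6 > 3 → no swap
j=6: A[6]=7 > 3 → no swap
j=7: A[7]=6 > 3 → no swap
j=8: A[8]=5 > 3 → no swap
final swap A[1],A[9] → [3,3,7,5,4,6,7,6,5,5]; return 1

[3,3,7,5,4,6,7,6,5,5]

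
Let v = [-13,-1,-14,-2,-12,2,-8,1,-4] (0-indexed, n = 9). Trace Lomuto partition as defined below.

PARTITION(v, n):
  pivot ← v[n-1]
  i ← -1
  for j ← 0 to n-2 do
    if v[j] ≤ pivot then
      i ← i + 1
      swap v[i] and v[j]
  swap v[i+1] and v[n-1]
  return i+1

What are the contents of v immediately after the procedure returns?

[-13,-14,-12,-8,-4,2,-2,1,-1]

pivot = v[8] = -4; i = -1
j=0: v[0]=-13 ≤ -4 → i=0, swap v[0],v[0] (no change) → [-13,-1,-14,-2,-12,2,-8,1,-4]
j=1: v[1]=-1 > -4 → no swap
j=2: v[2]=-14 ≤ -4 → i=1, swap v[1],v[2] → [-13,-14,-1,-2,-12,2,-8,1,-4]
j=3: v[3]=-2 > -4 → no swap
j=4: v[4]=-12 ≤ -4 → i=2, swap v[2],v[4] → [-13,-14,-12,-2,-1,2,-8,1,-4]
j=5: v[5]=2 > -4 → no swap
j=6: v[6]=-8 ≤ -4 → i=3, swap v[3],v[6] → [-13,-14,-12,-8,-1,2,-2,1,-4]
j=7: v[7]=1 > -4 → no swap
final swap v[4],v[8] → [-13,-14,-12,-8,-4,2,-2,1,-1]; return 4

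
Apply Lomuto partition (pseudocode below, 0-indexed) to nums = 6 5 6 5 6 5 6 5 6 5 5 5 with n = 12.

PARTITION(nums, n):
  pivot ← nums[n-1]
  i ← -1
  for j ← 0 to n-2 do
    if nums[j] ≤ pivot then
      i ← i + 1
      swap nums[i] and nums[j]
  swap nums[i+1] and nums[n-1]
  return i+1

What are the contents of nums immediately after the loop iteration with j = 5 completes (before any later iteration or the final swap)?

pivot = nums[11] = 5; i = -1
j=0: nums[0]=6 > 5 → no swap
j=1: nums[1]=5 ≤ 5 → i=0, swap nums[0],nums[1] → 5 6 6 5 6 5 6 5 6 5 5 5
j=2: nums[2]=6 > 5 → no swap
j=3: nums[3]=5 ≤ 5 → i=1, swap nums[1],nums[3] → 5 5 6 6 6 5 6 5 6 5 5 5
j=4: nums[4]=6 > 5 → no swap
j=5: nums[5]=5 ≤ 5 → i=2, swap nums[2],nums[5] → 5 5 5 6 6 6 6 5 6 5 5 5
(after j=5) nums = 5 5 5 6 6 6 6 5 6 5 5 5

5 5 5 6 6 6 6 5 6 5 5 5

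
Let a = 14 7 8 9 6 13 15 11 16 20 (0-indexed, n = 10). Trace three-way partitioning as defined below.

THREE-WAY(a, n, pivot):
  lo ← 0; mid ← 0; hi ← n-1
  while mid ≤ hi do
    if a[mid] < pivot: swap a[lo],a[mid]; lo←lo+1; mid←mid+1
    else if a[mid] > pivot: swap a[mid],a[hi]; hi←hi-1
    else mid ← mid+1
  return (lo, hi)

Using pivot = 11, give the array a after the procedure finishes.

pivot = 11; lo=0, mid=0, hi=9
a[mid]=14>11: swap a[0],a[9]; hi=8 → 20 7 8 9 6 13 15 11 16 14
a[mid]=20>11: swap a[0],a[8]; hi=7 → 16 7 8 9 6 13 15 11 20 14
a[mid]=16>11: swap a[0],a[7]; hi=6 → 11 7 8 9 6 13 15 16 20 14
a[mid]=11=11: mid=1
a[mid]=7<11: swap a[0],a[1]; lo=1,mid=2 → 7 11 8 9 6 13 15 16 20 14
a[mid]=8<11: swap a[1],a[2]; lo=2,mid=3 → 7 8 11 9 6 13 15 16 20 14
a[mid]=9<11: swap a[2],a[3]; lo=3,mid=4 → 7 8 9 11 6 13 15 16 20 14
a[mid]=6<11: swap a[3],a[4]; lo=4,mid=5 → 7 8 9 6 11 13 15 16 20 14
a[mid]=13>11: swap a[5],a[6]; hi=5 → 7 8 9 6 11 15 13 16 20 14
a[mid]=15>11: swap a[5],a[5]; hi=4 → 7 8 9 6 11 15 13 16 20 14
end: lo=4, hi=4; a = 7 8 9 6 11 15 13 16 20 14

7 8 9 6 11 15 13 16 20 14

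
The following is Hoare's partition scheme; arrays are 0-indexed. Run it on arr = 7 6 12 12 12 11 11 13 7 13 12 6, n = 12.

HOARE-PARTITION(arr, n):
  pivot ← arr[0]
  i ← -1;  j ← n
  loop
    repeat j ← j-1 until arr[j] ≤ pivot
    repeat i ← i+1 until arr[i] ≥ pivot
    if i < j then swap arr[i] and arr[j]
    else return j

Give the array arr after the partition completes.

pivot = arr[0] = 7; i = -1, j = 12
j→11 (arr[11]=6≤7), i→0 (arr[0]=7≥7); i<j, swap → 6 6 12 12 12 11 11 13 7 13 12 7
j→8 (arr[8]=7≤7), i→2 (arr[2]=12≥7); i<j, swap → 6 6 7 12 12 11 11 13 12 13 12 7
j→2, i→3; i≥j, return j=2. arr = 6 6 7 12 12 11 11 13 12 13 12 7

6 6 7 12 12 11 11 13 12 13 12 7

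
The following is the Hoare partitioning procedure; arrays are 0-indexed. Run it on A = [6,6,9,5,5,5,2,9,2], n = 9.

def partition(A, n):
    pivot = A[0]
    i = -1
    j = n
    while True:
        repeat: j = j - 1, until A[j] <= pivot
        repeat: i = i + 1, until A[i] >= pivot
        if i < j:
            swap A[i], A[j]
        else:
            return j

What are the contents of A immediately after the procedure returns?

pivot = A[0] = 6; i = -1, j = 9
j→8 (A[8]=2≤6), i→0 (A[0]=6≥6); i<j, swap → [2,6,9,5,5,5,2,9,6]
j→6 (A[6]=2≤6), i→1 (A[1]=6≥6); i<j, swap → [2,2,9,5,5,5,6,9,6]
j→5 (A[5]=5≤6), i→2 (A[2]=9≥6); i<j, swap → [2,2,5,5,5,9,6,9,6]
j→4, i→5; i≥j, return j=4. A = [2,2,5,5,5,9,6,9,6]

[2,2,5,5,5,9,6,9,6]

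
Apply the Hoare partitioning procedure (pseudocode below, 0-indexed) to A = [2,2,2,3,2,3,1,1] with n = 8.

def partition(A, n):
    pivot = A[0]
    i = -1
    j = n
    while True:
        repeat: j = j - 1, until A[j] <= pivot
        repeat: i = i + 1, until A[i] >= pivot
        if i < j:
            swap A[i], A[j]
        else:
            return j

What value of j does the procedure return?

2

pivot = A[0] = 2; i = -1, j = 8
j→7 (A[7]=1≤2), i→0 (A[0]=2≥2); i<j, swap → [1,2,2,3,2,3,1,2]
j→6 (A[6]=1≤2), i→1 (A[1]=2≥2); i<j, swap → [1,1,2,3,2,3,2,2]
j→4 (A[4]=2≤2), i→2 (A[2]=2≥2); i<j, swap → [1,1,2,3,2,3,2,2]
j→2, i→3; i≥j, return j=2. A = [1,1,2,3,2,3,2,2]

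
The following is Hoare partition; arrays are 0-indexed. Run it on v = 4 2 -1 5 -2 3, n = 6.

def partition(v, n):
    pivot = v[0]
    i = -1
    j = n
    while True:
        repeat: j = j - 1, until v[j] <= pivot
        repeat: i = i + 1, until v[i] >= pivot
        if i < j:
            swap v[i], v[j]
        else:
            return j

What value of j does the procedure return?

3

pivot=4
j stops at 5 (3), i stops at 0 (4); swap ⇒ 3 2 -1 5 -2 4
j stops at 4 (-2), i stops at 3 (5); swap ⇒ 3 2 -1 -2 5 4
j stops at 3, i stops at 4; i≥j ⇒ return 3. v=3 2 -1 -2 5 4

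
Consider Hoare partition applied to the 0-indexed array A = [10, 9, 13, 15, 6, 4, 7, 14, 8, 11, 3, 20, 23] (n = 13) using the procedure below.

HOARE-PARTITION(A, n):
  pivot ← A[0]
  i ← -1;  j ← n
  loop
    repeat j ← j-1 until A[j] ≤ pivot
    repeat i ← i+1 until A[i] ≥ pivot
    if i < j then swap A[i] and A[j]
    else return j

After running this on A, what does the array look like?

pivot=10
j stops at 10 (3), i stops at 0 (10); swap ⇒ [3, 9, 13, 15, 6, 4, 7, 14, 8, 11, 10, 20, 23]
j stops at 8 (8), i stops at 2 (13); swap ⇒ [3, 9, 8, 15, 6, 4, 7, 14, 13, 11, 10, 20, 23]
j stops at 6 (7), i stops at 3 (15); swap ⇒ [3, 9, 8, 7, 6, 4, 15, 14, 13, 11, 10, 20, 23]
j stops at 5, i stops at 6; i≥j ⇒ return 5. A=[3, 9, 8, 7, 6, 4, 15, 14, 13, 11, 10, 20, 23]

[3, 9, 8, 7, 6, 4, 15, 14, 13, 11, 10, 20, 23]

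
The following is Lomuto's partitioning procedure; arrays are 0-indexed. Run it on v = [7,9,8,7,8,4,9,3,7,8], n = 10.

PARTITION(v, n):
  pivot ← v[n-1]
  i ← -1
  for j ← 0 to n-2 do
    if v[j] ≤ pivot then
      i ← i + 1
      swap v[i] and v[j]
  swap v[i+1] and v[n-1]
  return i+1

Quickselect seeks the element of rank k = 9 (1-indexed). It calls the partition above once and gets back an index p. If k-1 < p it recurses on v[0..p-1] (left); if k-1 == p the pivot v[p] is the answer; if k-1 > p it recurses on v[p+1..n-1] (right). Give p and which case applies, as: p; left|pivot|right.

pivot=8, i=-1
j=0: 7≤8, i=0, swap(0,0) ⇒ [7,9,8,7,8,4,9,3,7,8]
j=1: 9>8, skip
j=2: 8≤8, i=1, swap(1,2) ⇒ [7,8,9,7,8,4,9,3,7,8]
j=3: 7≤8, i=2, swap(2,3) ⇒ [7,8,7,9,8,4,9,3,7,8]
j=4: 8≤8, i=3, swap(3,4) ⇒ [7,8,7,8,9,4,9,3,7,8]
j=5: 4≤8, i=4, swap(4,5) ⇒ [7,8,7,8,4,9,9,3,7,8]
j=6: 9>8, skip
j=7: 3≤8, i=5, swap(5,7) ⇒ [7,8,7,8,4,3,9,9,7,8]
j=8: 7≤8, i=6, swap(6,8) ⇒ [7,8,7,8,4,3,7,9,9,8]
swap(7,9) ⇒ [7,8,7,8,4,3,7,8,9,9]; return 7
p = 7; k-1 = 8 > 7 ⇒ right

7; right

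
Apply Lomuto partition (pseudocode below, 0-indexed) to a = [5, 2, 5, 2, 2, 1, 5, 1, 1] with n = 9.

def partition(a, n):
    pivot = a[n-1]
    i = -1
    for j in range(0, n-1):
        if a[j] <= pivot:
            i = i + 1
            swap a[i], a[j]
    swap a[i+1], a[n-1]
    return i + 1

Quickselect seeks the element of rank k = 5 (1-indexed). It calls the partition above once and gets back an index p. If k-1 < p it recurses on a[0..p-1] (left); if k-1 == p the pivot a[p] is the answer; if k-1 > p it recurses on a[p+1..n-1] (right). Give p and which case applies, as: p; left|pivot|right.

pivot = a[8] = 1; i = -1
j=0: a[0]=5 > 1 → no swap
j=1: a[1]=2 > 1 → no swap
j=2: a[2]=5 > 1 → no swap
j=3: a[3]=2 > 1 → no swap
j=4: a[4]=2 > 1 → no swap
j=5: a[5]=1 ≤ 1 → i=0, swap a[0],a[5] → [1, 2, 5, 2, 2, 5, 5, 1, 1]
j=6: a[6]=5 > 1 → no swap
j=7: a[7]=1 ≤ 1 → i=1, swap a[1],a[7] → [1, 1, 5, 2, 2, 5, 5, 2, 1]
final swap a[2],a[8] → [1, 1, 1, 2, 2, 5, 5, 2, 5]; return 2
p = 2; k-1 = 4 > 2 ⇒ right

2; right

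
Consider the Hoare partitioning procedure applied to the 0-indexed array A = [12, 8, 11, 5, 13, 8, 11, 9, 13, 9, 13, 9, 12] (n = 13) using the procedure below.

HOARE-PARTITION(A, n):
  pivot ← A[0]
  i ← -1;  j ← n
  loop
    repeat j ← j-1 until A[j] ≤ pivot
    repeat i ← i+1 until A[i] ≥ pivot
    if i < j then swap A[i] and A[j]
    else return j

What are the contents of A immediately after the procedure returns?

[12, 8, 11, 5, 9, 8, 11, 9, 9, 13, 13, 13, 12]

pivot = A[0] = 12; i = -1, j = 13
j→12 (A[12]=12≤12), i→0 (A[0]=12≥12); i<j, swap → [12, 8, 11, 5, 13, 8, 11, 9, 13, 9, 13, 9, 12]
j→11 (A[11]=9≤12), i→4 (A[4]=13≥12); i<j, swap → [12, 8, 11, 5, 9, 8, 11, 9, 13, 9, 13, 13, 12]
j→9 (A[9]=9≤12), i→8 (A[8]=13≥12); i<j, swap → [12, 8, 11, 5, 9, 8, 11, 9, 9, 13, 13, 13, 12]
j→8, i→9; i≥j, return j=8. A = [12, 8, 11, 5, 9, 8, 11, 9, 9, 13, 13, 13, 12]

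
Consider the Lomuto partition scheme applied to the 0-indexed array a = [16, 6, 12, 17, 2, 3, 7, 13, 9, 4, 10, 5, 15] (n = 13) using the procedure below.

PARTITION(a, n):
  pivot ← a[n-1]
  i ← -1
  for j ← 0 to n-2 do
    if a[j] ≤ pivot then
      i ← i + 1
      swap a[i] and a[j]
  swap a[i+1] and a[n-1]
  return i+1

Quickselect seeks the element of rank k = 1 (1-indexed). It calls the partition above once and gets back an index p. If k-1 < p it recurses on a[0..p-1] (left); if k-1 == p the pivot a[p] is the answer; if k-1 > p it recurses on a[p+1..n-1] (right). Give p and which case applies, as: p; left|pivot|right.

pivot = a[12] = 15; i = -1
j=0: a[0]=16 > 15 → no swap
j=1: a[1]=6 ≤ 15 → i=0, swap a[0],a[1] → [6, 16, 12, 17, 2, 3, 7, 13, 9, 4, 10, 5, 15]
j=2: a[2]=12 ≤ 15 → i=1, swap a[1],a[2] → [6, 12, 16, 17, 2, 3, 7, 13, 9, 4, 10, 5, 15]
j=3: a[3]=17 > 15 → no swap
j=4: a[4]=2 ≤ 15 → i=2, swap a[2],a[4] → [6, 12, 2, 17, 16, 3, 7, 13, 9, 4, 10, 5, 15]
j=5: a[5]=3 ≤ 15 → i=3, swap a[3],a[5] → [6, 12, 2, 3, 16, 17, 7, 13, 9, 4, 10, 5, 15]
j=6: a[6]=7 ≤ 15 → i=4, swap a[4],a[6] → [6, 12, 2, 3, 7, 17, 16, 13, 9, 4, 10, 5, 15]
j=7: a[7]=13 ≤ 15 → i=5, swap a[5],a[7] → [6, 12, 2, 3, 7, 13, 16, 17, 9, 4, 10, 5, 15]
j=8: a[8]=9 ≤ 15 → i=6, swap a[6],a[8] → [6, 12, 2, 3, 7, 13, 9, 17, 16, 4, 10, 5, 15]
j=9: a[9]=4 ≤ 15 → i=7, swap a[7],a[9] → [6, 12, 2, 3, 7, 13, 9, 4, 16, 17, 10, 5, 15]
j=10: a[10]=10 ≤ 15 → i=8, swap a[8],a[10] → [6, 12, 2, 3, 7, 13, 9, 4, 10, 17, 16, 5, 15]
j=11: a[11]=5 ≤ 15 → i=9, swap a[9],a[11] → [6, 12, 2, 3, 7, 13, 9, 4, 10, 5, 16, 17, 15]
final swap a[10],a[12] → [6, 12, 2, 3, 7, 13, 9, 4, 10, 5, 15, 17, 16]; return 10
p = 10; k-1 = 0 < 10 ⇒ left

10; left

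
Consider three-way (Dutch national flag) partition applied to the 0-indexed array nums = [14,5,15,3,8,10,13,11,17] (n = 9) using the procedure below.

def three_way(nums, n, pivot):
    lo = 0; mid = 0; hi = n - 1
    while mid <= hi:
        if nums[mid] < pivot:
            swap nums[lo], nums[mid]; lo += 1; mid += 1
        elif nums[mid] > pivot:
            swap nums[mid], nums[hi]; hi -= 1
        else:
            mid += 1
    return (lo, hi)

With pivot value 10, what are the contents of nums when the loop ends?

[5,8,3,10,15,13,11,17,14]

pivot = 10; lo=0, mid=0, hi=8
nums[mid]=14>10: swap nums[0],nums[8]; hi=7 → [17,5,15,3,8,10,13,11,14]
nums[mid]=17>10: swap nums[0],nums[7]; hi=6 → [11,5,15,3,8,10,13,17,14]
nums[mid]=11>10: swap nums[0],nums[6]; hi=5 → [13,5,15,3,8,10,11,17,14]
nums[mid]=13>10: swap nums[0],nums[5]; hi=4 → [10,5,15,3,8,13,11,17,14]
nums[mid]=10=10: mid=1
nums[mid]=5<10: swap nums[0],nums[1]; lo=1,mid=2 → [5,10,15,3,8,13,11,17,14]
nums[mid]=15>10: swap nums[2],nums[4]; hi=3 → [5,10,8,3,15,13,11,17,14]
nums[mid]=8<10: swap nums[1],nums[2]; lo=2,mid=3 → [5,8,10,3,15,13,11,17,14]
nums[mid]=3<10: swap nums[2],nums[3]; lo=3,mid=4 → [5,8,3,10,15,13,11,17,14]
end: lo=3, hi=3; nums = [5,8,3,10,15,13,11,17,14]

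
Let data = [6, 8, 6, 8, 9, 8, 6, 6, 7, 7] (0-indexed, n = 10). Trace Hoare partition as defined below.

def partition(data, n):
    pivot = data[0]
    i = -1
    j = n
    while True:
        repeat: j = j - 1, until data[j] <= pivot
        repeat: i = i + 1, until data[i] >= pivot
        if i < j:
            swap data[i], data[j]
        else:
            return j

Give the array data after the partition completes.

[6, 6, 6, 8, 9, 8, 8, 6, 7, 7]

pivot=6
j stops at 7 (6), i stops at 0 (6); swap ⇒ [6, 8, 6, 8, 9, 8, 6, 6, 7, 7]
j stops at 6 (6), i stops at 1 (8); swap ⇒ [6, 6, 6, 8, 9, 8, 8, 6, 7, 7]
j stops at 2, i stops at 2; i≥j ⇒ return 2. data=[6, 6, 6, 8, 9, 8, 8, 6, 7, 7]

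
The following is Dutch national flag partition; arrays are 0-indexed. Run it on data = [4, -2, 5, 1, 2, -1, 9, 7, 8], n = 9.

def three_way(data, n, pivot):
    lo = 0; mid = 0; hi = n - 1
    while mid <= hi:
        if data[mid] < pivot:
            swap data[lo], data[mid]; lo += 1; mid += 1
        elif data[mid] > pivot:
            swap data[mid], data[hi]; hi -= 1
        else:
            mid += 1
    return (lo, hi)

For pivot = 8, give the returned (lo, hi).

pivot = 8; lo=0, mid=0, hi=8
data[mid]=4<8: swap data[0],data[0]; lo=1,mid=1 → [4, -2, 5, 1, 2, -1, 9, 7, 8]
data[mid]=-2<8: swap data[1],data[1]; lo=2,mid=2 → [4, -2, 5, 1, 2, -1, 9, 7, 8]
data[mid]=5<8: swap data[2],data[2]; lo=3,mid=3 → [4, -2, 5, 1, 2, -1, 9, 7, 8]
data[mid]=1<8: swap data[3],data[3]; lo=4,mid=4 → [4, -2, 5, 1, 2, -1, 9, 7, 8]
data[mid]=2<8: swap data[4],data[4]; lo=5,mid=5 → [4, -2, 5, 1, 2, -1, 9, 7, 8]
data[mid]=-1<8: swap data[5],data[5]; lo=6,mid=6 → [4, -2, 5, 1, 2, -1, 9, 7, 8]
data[mid]=9>8: swap data[6],data[8]; hi=7 → [4, -2, 5, 1, 2, -1, 8, 7, 9]
data[mid]=8=8: mid=7
data[mid]=7<8: swap data[6],data[7]; lo=7,mid=8 → [4, -2, 5, 1, 2, -1, 7, 8, 9]
end: lo=7, hi=7; data = [4, -2, 5, 1, 2, -1, 7, 8, 9]

(7, 7)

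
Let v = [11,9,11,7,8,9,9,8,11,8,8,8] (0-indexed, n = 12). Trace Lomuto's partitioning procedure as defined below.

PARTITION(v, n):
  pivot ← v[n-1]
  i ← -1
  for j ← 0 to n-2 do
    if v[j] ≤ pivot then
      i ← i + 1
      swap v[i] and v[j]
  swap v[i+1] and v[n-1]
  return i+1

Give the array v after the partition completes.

pivot=8, i=-1
j=0: 11>8, skip
j=1: 9>8, skip
j=2: 11>8, skip
j=3: 7≤8, i=0, swap(0,3) ⇒ [7,9,11,11,8,9,9,8,11,8,8,8]
j=4: 8≤8, i=1, swap(1,4) ⇒ [7,8,11,11,9,9,9,8,11,8,8,8]
j=5: 9>8, skip
j=6: 9>8, skip
j=7: 8≤8, i=2, swap(2,7) ⇒ [7,8,8,11,9,9,9,11,11,8,8,8]
j=8: 11>8, skip
j=9: 8≤8, i=3, swap(3,9) ⇒ [7,8,8,8,9,9,9,11,11,11,8,8]
j=10: 8≤8, i=4, swap(4,10) ⇒ [7,8,8,8,8,9,9,11,11,11,9,8]
swap(5,11) ⇒ [7,8,8,8,8,8,9,11,11,11,9,9]; return 5

[7,8,8,8,8,8,9,11,11,11,9,9]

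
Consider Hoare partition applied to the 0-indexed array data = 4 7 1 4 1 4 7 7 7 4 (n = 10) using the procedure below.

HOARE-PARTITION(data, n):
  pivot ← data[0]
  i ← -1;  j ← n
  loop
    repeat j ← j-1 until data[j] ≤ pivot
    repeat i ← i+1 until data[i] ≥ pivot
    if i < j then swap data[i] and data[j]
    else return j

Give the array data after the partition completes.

pivot=4
j stops at 9 (4), i stops at 0 (4); swap ⇒ 4 7 1 4 1 4 7 7 7 4
j stops at 5 (4), i stops at 1 (7); swap ⇒ 4 4 1 4 1 7 7 7 7 4
j stops at 4 (1), i stops at 3 (4); swap ⇒ 4 4 1 1 4 7 7 7 7 4
j stops at 3, i stops at 4; i≥j ⇒ return 3. data=4 4 1 1 4 7 7 7 7 4

4 4 1 1 4 7 7 7 7 4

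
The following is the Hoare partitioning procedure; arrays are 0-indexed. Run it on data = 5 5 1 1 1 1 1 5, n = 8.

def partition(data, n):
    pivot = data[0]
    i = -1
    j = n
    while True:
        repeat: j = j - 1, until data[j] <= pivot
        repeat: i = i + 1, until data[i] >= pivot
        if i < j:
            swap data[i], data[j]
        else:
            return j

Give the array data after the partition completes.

pivot = data[0] = 5; i = -1, j = 8
j→7 (data[7]=5≤5), i→0 (data[0]=5≥5); i<j, swap → 5 5 1 1 1 1 1 5
j→6 (data[6]=1≤5), i→1 (data[1]=5≥5); i<j, swap → 5 1 1 1 1 1 5 5
j→5, i→6; i≥j, return j=5. data = 5 1 1 1 1 1 5 5

5 1 1 1 1 1 5 5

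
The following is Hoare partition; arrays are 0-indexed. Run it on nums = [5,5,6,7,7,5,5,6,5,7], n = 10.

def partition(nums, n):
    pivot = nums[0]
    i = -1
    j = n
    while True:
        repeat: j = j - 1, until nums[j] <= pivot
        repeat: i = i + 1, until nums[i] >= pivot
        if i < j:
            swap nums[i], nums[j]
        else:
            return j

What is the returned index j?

pivot=5
j stops at 8 (5), i stops at 0 (5); swap ⇒ [5,5,6,7,7,5,5,6,5,7]
j stops at 6 (5), i stops at 1 (5); swap ⇒ [5,5,6,7,7,5,5,6,5,7]
j stops at 5 (5), i stops at 2 (6); swap ⇒ [5,5,5,7,7,6,5,6,5,7]
j stops at 2, i stops at 3; i≥j ⇒ return 2. nums=[5,5,5,7,7,6,5,6,5,7]

2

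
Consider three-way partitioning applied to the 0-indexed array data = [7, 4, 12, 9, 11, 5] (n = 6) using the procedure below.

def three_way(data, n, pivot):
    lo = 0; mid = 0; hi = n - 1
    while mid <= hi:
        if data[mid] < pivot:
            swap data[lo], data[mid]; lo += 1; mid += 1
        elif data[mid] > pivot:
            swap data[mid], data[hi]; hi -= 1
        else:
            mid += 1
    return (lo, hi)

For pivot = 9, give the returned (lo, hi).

pivot = 9; lo=0, mid=0, hi=5
data[mid]=7<9: swap data[0],data[0]; lo=1,mid=1 → [7, 4, 12, 9, 11, 5]
data[mid]=4<9: swap data[1],data[1]; lo=2,mid=2 → [7, 4, 12, 9, 11, 5]
data[mid]=12>9: swap data[2],data[5]; hi=4 → [7, 4, 5, 9, 11, 12]
data[mid]=5<9: swap data[2],data[2]; lo=3,mid=3 → [7, 4, 5, 9, 11, 12]
data[mid]=9=9: mid=4
data[mid]=11>9: swap data[4],data[4]; hi=3 → [7, 4, 5, 9, 11, 12]
end: lo=3, hi=3; data = [7, 4, 5, 9, 11, 12]

(3, 3)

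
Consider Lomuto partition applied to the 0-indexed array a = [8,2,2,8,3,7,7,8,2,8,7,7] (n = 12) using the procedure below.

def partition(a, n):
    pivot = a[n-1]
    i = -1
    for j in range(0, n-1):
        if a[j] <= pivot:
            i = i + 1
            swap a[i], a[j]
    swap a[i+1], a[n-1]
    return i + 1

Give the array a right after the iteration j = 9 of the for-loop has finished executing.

pivot=7, i=-1
j=0: 8>7, skip
j=1: 2≤7, i=0, swap(0,1) ⇒ [2,8,2,8,3,7,7,8,2,8,7,7]
j=2: 2≤7, i=1, swap(1,2) ⇒ [2,2,8,8,3,7,7,8,2,8,7,7]
j=3: 8>7, skip
j=4: 3≤7, i=2, swap(2,4) ⇒ [2,2,3,8,8,7,7,8,2,8,7,7]
j=5: 7≤7, i=3, swap(3,5) ⇒ [2,2,3,7,8,8,7,8,2,8,7,7]
j=6: 7≤7, i=4, swap(4,6) ⇒ [2,2,3,7,7,8,8,8,2,8,7,7]
j=7: 8>7, skip
j=8: 2≤7, i=5, swap(5,8) ⇒ [2,2,3,7,7,2,8,8,8,8,7,7]
j=9: 8>7, skip
(after j=9) a = [2,2,3,7,7,2,8,8,8,8,7,7]

[2,2,3,7,7,2,8,8,8,8,7,7]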